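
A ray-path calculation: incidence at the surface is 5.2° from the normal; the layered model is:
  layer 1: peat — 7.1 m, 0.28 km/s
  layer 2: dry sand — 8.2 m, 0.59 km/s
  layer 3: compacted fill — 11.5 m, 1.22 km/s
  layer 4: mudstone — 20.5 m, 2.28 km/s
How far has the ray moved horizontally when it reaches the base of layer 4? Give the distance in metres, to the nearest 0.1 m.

29.6 m

Ray parameter p = sin 5.2° / 0.28 km/s = 3.2369e-01 s/km.
Layer 1: θ = 5.20°; offset = 7.1·tan 5.20° = 0.646 m.
Layer 2: sin θ = p·0.59 = 0.1910 → θ = 11.01°; offset = 8.2·tan 11.01° = 1.595 m.
Layer 3: sin θ = p·1.22 = 0.3949 → θ = 23.26°; offset = 11.5·tan 23.26° = 4.943 m.
Layer 4: sin θ = p·2.28 = 0.7380 → θ = 47.56°; offset = 20.5·tan 47.56° = 22.420 m.
Total horizontal offset = 29.605 m.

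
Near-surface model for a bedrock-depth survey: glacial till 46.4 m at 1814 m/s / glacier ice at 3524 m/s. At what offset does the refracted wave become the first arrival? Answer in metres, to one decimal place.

θ_c = arcsin(1814/3524) = 30.98°, so cos θ_c = 0.8573 and tᵢ = 2h cos θ_c/V₁ = 0.0439 s.
At crossover x/V₁ = x/V₂ + tᵢ ⇒ x = tᵢ/(1/V₁ − 1/V₂) = 0.04386/(5.5127e-04 − 2.8377e-04) = 163.96 m.

164.0 m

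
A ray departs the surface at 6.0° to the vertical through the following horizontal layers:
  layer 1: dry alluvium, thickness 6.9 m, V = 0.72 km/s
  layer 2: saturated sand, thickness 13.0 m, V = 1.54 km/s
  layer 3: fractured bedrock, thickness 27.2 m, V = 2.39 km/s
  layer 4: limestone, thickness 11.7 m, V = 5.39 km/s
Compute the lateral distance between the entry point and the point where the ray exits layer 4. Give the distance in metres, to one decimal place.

28.5 m

Ray parameter p = sin 6.0° / 0.72 km/s = 1.4518e-01 s/km.
Layer 1: θ = 6.00°; offset = 6.9·tan 6.00° = 0.725 m.
Layer 2: sin θ = p·1.54 = 0.2236 → θ = 12.92°; offset = 13.0·tan 12.92° = 2.982 m.
Layer 3: sin θ = p·2.39 = 0.3470 → θ = 20.30°; offset = 27.2·tan 20.30° = 10.063 m.
Layer 4: sin θ = p·5.39 = 0.7825 → θ = 51.49°; offset = 11.7·tan 51.49° = 14.704 m.
Summing the layer offsets gives 28.474 m.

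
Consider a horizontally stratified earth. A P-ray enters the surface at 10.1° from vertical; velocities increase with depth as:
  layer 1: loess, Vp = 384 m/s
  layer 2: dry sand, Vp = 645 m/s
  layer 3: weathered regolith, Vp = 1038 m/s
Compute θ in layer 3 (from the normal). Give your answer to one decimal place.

28.3°

Snell's law across each interface conserves sin θ / V, so sin θ_3 = V_3·sin θ₁/V₁.
sin θ_3 = 1038 × sin 10.1° / 384 = 0.4740.
θ_3 = 28.30° from the vertical.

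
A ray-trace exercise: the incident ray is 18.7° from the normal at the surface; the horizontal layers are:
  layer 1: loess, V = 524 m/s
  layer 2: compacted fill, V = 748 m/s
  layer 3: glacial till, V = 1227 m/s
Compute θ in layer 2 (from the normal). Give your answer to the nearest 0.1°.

27.2°

Ray parameter p = sin 18.7° / 524 = 6.1186e-04 s/m.
sin θ_2 = p·V_2 = 6.1186e-04 × 748 = 0.4577.
θ_2 = arcsin 0.4577 = 27.24°.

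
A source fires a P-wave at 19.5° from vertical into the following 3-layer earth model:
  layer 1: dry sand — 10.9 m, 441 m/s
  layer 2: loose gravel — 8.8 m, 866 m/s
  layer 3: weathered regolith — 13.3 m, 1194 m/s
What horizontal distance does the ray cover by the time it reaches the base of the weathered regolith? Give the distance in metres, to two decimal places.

39.58 m

Ray parameter p = sin 19.5° / 441 m/s = 7.5693e-04 s/m.
Layer 1: θ = 19.50°; offset = 10.9·tan 19.50° = 3.8599 m.
Layer 2: sin θ = p·866 = 0.6555 → θ = 40.96°; offset = 8.8·tan 40.96° = 7.6383 m.
Layer 3: sin θ = p·1194 = 0.9038 → θ = 64.66°; offset = 13.3·tan 64.66° = 28.0843 m.
Total horizontal offset = 39.5826 m.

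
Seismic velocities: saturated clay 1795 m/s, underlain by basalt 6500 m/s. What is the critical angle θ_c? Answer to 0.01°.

At critical incidence the refracted ray runs along the interface (θ₂ = 90°), so sin θ_c = V₁/V₂.
θ_c = arcsin(1795/6500) = arcsin 0.2762 = 16.03°.

16.03°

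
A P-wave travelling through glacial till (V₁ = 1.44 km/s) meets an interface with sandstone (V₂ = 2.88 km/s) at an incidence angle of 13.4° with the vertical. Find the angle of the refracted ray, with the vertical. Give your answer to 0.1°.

Snell's law: sin θ₂ = (V₂/V₁)·sin θ₁ = (2.88/1.44)·sin 13.4° = 0.4635.
θ₂ = sin⁻¹(0.4635) = 27.61° (from vertical).

27.6°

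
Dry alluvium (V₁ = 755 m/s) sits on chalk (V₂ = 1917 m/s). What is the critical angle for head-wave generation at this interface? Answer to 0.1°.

23.2°

At critical incidence the refracted ray runs along the interface (θ₂ = 90°), so sin θ_c = V₁/V₂.
θ_c = arcsin(755/1917) = arcsin 0.3938 = 23.19°.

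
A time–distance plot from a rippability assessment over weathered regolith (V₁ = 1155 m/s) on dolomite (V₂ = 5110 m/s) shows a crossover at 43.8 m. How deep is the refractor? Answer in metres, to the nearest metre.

17 m

x_cross = 2h·√((V₂+V₁)/(V₂−V₁)) → h = x_cross / (2·√((V₂+V₁)/(V₂−V₁))).
√((V₂+V₁)/(V₂−V₁)) = √((5110+1155)/(5110−1155)) = 1.2586.
h = 43.8 / (2·1.2586) = 17.40 m.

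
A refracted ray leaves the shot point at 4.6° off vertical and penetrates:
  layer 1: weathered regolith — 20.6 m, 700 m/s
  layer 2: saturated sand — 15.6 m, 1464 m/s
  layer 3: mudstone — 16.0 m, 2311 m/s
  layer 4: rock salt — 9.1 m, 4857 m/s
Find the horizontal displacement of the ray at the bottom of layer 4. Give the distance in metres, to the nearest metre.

15 m

Apply Snell's law at each interface; in layer i the horizontal offset is hᵢ·tan θᵢ.
Layer 1: θ = 4.60°; offset = 20.6·tan 4.60° = 1.657 m.
Layer 2: sin θ = 1464·sin 4.6°/700 = 0.1677, θ = 9.66°; offset = 15.6·tan 9.66° = 2.654 m.
Layer 3: sin θ = 2311·sin 4.6°/700 = 0.2648, θ = 15.35°; offset = 16.0·tan 15.35° = 4.393 m.
Layer 4: sin θ = 4857·sin 4.6°/700 = 0.5565, θ = 33.81°; offset = 9.1·tan 33.81° = 6.095 m.
Summing the layer offsets gives 14.799 m.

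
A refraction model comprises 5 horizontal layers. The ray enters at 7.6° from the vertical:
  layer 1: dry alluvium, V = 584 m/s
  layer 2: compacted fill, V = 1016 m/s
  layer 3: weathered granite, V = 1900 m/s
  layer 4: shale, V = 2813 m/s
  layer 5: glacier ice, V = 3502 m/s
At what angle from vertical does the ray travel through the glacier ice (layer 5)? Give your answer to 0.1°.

Snell's law across each interface conserves sin θ / V, so sin θ_5 = V_5·sin θ₁/V₁.
sin θ_5 = 3502 × sin 7.6° / 584 = 0.7931.
θ_5 = 52.47° from the vertical.

52.5°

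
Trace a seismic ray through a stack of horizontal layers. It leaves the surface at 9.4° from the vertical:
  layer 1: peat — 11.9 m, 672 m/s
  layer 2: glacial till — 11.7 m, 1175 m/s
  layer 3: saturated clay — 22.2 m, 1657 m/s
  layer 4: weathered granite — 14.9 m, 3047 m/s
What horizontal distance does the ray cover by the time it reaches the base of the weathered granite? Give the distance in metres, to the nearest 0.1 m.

Apply Snell's law at each interface; in layer i the horizontal offset is hᵢ·tan θᵢ.
Layer 1: θ = 9.40°; offset = 11.9·tan 9.40° = 1.970 m.
Layer 2: sin θ = 1175·sin 9.4°/672 = 0.2856, θ = 16.59°; offset = 11.7·tan 16.59° = 3.486 m.
Layer 3: sin θ = 1657·sin 9.4°/672 = 0.4027, θ = 23.75°; offset = 22.2·tan 23.75° = 9.768 m.
Layer 4: sin θ = 3047·sin 9.4°/672 = 0.7406, θ = 47.78°; offset = 14.9·tan 47.78° = 16.420 m.
Total horizontal offset = 31.644 m.

31.6 m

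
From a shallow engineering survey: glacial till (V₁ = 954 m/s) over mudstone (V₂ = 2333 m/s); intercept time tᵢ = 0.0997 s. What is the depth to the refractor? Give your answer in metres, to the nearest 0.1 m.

θ_c = arcsin(954/2333) = 24.14°; cos θ_c = 0.9126.
tᵢ = 2h cos θ_c/V₁ ⇒ h = tᵢ·V₁/(2 cos θ_c) = 0.0997·954/(2·0.9126) = 52.11 m.

52.1 m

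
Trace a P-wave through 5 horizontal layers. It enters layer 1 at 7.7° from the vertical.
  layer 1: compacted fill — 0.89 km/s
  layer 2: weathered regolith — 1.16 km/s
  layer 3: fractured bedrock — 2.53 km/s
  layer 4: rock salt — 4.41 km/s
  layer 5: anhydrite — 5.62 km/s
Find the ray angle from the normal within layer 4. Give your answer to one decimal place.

Ray parameter p = sin 7.7° / 0.89 = 1.5055e-01 s/km.
sin θ_4 = p·V_4 = 1.5055e-01 × 4.41 = 0.6639.
θ_4 = 41.60° from the vertical.

41.6°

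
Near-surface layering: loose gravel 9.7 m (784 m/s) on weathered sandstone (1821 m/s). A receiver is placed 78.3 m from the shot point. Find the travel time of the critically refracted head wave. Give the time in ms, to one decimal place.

65.3 ms

θ_c = arcsin(V₁/V₂) = arcsin(784/1821) = 25.50°, cos θ_c = 0.9026.
Intercept time tᵢ = 2h cos θ_c / V₁ = 2·9.7·0.9026/784 = 0.02233 s.
t = x/V₂ + tᵢ = 78.3/1821 + 0.02233 = 0.06533 s.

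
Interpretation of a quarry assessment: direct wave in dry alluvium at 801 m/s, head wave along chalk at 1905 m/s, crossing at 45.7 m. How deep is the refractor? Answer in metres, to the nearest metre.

15 m

x_cross = 2h·√((V₂+V₁)/(V₂−V₁)) → h = x_cross / (2·√((V₂+V₁)/(V₂−V₁))).
√((V₂+V₁)/(V₂−V₁)) = √((1905+801)/(1905−801)) = 1.5656.
h = 45.7 / (2·1.5656) = 14.60 m.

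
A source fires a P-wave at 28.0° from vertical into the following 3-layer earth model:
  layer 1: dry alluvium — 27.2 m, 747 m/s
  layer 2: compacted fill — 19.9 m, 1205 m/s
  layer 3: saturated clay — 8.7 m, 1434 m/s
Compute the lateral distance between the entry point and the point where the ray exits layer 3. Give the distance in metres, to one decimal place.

Apply Snell's law at each interface; in layer i the horizontal offset is hᵢ·tan θᵢ.
Layer 1: θ = 28.00°; offset = 27.2·tan 28.00° = 14.462 m.
Layer 2: sin θ = 1205·sin 28.0°/747 = 0.7573, θ = 49.23°; offset = 19.9·tan 49.23° = 23.077 m.
Layer 3: sin θ = 1434·sin 28.0°/747 = 0.9012, θ = 64.32°; offset = 8.7·tan 64.32° = 18.094 m.
Total horizontal offset = 55.634 m.

55.6 m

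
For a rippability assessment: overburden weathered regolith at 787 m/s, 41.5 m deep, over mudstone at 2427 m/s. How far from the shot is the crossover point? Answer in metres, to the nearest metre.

θ_c = arcsin(787/2427) = 18.92°, so cos θ_c = 0.9460 and tᵢ = 2h cos θ_c/V₁ = 0.0998 s.
At crossover x/V₁ = x/V₂ + tᵢ ⇒ x = tᵢ/(1/V₁ − 1/V₂) = 0.09977/(1.2706e-03 − 4.1203e-04) = 116.19 m.

116 m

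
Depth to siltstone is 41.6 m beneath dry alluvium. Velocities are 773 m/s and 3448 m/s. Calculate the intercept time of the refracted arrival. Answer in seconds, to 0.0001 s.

0.1049 s

θ_c = arcsin(V₁/V₂) = arcsin(773/3448) = 12.96°; cos θ_c = 0.9745.
tᵢ = 2h·cos θ_c / V₁ = 2·41.6·0.9745 / 773 = 0.10489 s.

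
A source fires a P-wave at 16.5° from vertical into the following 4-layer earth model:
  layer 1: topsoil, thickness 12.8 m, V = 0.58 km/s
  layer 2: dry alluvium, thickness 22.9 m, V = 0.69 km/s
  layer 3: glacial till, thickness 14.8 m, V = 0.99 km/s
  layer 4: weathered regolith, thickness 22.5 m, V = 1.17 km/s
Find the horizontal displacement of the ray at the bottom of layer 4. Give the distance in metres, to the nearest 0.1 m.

35.9 m

Apply Snell's law at each interface; in layer i the horizontal offset is hᵢ·tan θᵢ.
Layer 1: θ = 16.50°; offset = 12.8·tan 16.50° = 3.792 m.
Layer 2: sin θ = 0.69·sin 16.5°/0.58 = 0.3379, θ = 19.75°; offset = 22.9·tan 19.75° = 8.221 m.
Layer 3: sin θ = 0.99·sin 16.5°/0.58 = 0.4848, θ = 29.00°; offset = 14.8·tan 29.00° = 8.203 m.
Layer 4: sin θ = 1.17·sin 16.5°/0.58 = 0.5729, θ = 34.95°; offset = 22.5·tan 34.95° = 15.728 m.
Σ offsets = 35.944 m.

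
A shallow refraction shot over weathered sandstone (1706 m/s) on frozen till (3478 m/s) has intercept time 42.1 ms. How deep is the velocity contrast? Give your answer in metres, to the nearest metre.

θ_c = arcsin(1706/3478) = 29.37°; cos θ_c = 0.8714.
tᵢ = 2h cos θ_c/V₁ ⇒ h = tᵢ·V₁/(2 cos θ_c) = 0.0421·1706/(2·0.8714) = 41.21 m.

41 m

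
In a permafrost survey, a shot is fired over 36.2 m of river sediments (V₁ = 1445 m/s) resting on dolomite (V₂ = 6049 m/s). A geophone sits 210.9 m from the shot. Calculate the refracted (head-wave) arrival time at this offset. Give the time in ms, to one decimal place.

83.5 ms

θ_c = arcsin(V₁/V₂) = arcsin(1445/6049) = 13.82°, cos θ_c = 0.9710.
Intercept time tᵢ = 2h cos θ_c / V₁ = 2·36.2·0.9710/1445 = 0.04865 s.
t = x/V₂ + tᵢ = 210.9/6049 + 0.04865 = 0.08352 s.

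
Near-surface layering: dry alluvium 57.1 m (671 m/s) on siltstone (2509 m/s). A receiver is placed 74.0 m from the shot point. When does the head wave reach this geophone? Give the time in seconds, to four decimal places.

t = x/V₂ + 2h·√(V₂²−V₁²)/(V₁V₂).
√(V₂²−V₁²) = √(2509²−671²) = 2417.6 m/s; delay term = 2·57.1·2417.6/(671·2509) = 0.16399 s.
t = 74.0/2509 + 0.16399 = 0.19349 s.

0.1935 s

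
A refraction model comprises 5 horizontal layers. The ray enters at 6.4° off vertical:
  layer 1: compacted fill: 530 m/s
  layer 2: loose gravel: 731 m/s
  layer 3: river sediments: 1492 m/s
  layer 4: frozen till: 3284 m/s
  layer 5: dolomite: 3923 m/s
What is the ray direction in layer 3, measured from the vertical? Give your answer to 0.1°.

18.3°

Snell's law across each interface conserves sin θ / V, so sin θ_3 = V_3·sin θ₁/V₁.
sin θ_3 = 1492 × sin 6.4° / 530 = 0.3138.
θ_3 = 18.29° from the vertical.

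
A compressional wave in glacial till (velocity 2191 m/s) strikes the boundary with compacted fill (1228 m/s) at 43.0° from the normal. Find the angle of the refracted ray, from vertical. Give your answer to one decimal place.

22.5°

Snell's law: sin θ₂ = (V₂/V₁)·sin θ₁ = (1228/2191)·sin 43.0° = 0.3822.
θ₂ = arcsin 0.3822 = 22.47° from the normal.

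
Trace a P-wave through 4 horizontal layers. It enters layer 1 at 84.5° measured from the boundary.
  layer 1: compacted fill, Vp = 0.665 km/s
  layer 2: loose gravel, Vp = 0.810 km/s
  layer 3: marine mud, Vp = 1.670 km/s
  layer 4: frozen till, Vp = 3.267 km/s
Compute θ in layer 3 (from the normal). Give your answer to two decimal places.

13.93°

From the normal: θ₁ = 90° − 84.5° = 5.5°.
Ray parameter p = sin 5.5° / 0.665 = 1.4413e-01 s/km.
sin θ_3 = p·V_3 = 1.4413e-01 × 1.670 = 0.2407.
θ_3 = 13.93° from the vertical.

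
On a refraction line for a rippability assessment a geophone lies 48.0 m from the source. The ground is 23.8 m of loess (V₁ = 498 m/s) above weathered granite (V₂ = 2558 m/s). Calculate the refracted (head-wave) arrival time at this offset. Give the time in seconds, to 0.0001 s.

θ_c = arcsin(V₁/V₂) = arcsin(498/2558) = 11.23°, cos θ_c = 0.9809.
Intercept time tᵢ = 2h cos θ_c / V₁ = 2·23.8·0.9809/498 = 0.09375 s.
t = x/V₂ + tᵢ = 48.0/2558 + 0.09375 = 0.11252 s.

0.1125 s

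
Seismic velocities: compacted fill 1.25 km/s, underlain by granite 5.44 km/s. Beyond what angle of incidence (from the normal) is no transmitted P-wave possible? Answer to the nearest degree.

Critical incidence: sin θ_c = V₁/V₂ = 1.25/5.44 = 0.2298.
θ_c = arcsin 0.2298 = 13.28°.

13°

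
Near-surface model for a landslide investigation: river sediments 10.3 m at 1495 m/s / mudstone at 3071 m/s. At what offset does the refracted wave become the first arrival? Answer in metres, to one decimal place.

x_cross = 2h·√((V₂+V₁)/(V₂−V₁)).
(V₂+V₁)/(V₂−V₁) = (3071+1495)/(3071−1495) = 2.8972; √ = 1.7021.
x_cross = 2·10.3·1.7021 = 35.06 m.

35.1 m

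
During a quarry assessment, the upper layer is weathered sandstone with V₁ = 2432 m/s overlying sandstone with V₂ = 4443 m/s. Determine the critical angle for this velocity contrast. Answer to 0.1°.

33.2°

At critical incidence the refracted ray runs along the interface (θ₂ = 90°), so sin θ_c = V₁/V₂.
θ_c = arcsin(2432/4443) = arcsin 0.5474 = 33.19°.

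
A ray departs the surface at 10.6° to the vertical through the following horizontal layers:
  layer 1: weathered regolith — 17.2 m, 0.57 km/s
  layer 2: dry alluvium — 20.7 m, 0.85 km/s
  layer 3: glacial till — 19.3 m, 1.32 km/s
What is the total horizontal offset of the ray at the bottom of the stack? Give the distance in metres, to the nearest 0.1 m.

18.2 m

p = sin θ₁/V₁ = sin 10.6°/0.57 = 3.2272e-01 s/km is conserved through the stack.
Layer 1: θ = 10.60°; offset = 17.2·tan 10.60° = 3.219 m.
Layer 2: sin θ = p·0.85 = 0.2743 → θ = 15.92°; offset = 20.7·tan 15.92° = 5.905 m.
Layer 3: sin θ = p·1.32 = 0.4260 → θ = 25.21°; offset = 19.3·tan 25.21° = 9.087 m.
Total horizontal offset = 18.211 m.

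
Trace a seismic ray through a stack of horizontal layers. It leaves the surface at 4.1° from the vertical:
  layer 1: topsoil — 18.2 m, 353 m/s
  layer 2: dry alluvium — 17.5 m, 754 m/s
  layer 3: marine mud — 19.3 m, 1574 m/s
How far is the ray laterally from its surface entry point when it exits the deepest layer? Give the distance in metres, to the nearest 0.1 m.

10.5 m

Ray parameter p = sin 4.1° / 353 m/s = 2.0254e-04 s/m.
Layer 1: θ = 4.10°; offset = 18.2·tan 4.10° = 1.305 m.
Layer 2: sin θ = p·754 = 0.1527 → θ = 8.78°; offset = 17.5·tan 8.78° = 2.704 m.
Layer 3: sin θ = p·1574 = 0.3188 → θ = 18.59°; offset = 19.3·tan 18.59° = 6.492 m.
Σ offsets = 10.500 m.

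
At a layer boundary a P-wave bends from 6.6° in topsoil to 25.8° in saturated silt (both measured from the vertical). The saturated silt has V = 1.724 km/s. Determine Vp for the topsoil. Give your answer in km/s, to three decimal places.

Snell's law: sin 6.6°/V₁ = sin 25.8°/V₂.
V₁ = V₂·sin 6.6°/sin 25.8° = 1.724 × 0.2641 = 0.455 km/s.

0.455 km/s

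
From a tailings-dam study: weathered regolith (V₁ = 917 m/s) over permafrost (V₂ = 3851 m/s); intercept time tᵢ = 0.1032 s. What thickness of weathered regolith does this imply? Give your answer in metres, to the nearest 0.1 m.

h = tᵢ·V₁·V₂ / (2·√(V₂²−V₁²)).
√(V₂²−V₁²) = √(3851² − 917²) = 3740.2 m/s.
h = 0.1032 s × 917 × 3851 / (2 × 3740.2) = 48.72 m.

48.7 m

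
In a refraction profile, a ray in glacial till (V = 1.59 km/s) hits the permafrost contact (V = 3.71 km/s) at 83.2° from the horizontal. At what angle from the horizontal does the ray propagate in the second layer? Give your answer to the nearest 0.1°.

74.0°

Convert to the normal: θ₁ = 90° − 83.2° = 6.8°.
Snell's law: sin θ₂ = (V₂/V₁)·sin θ₁ = (3.71/1.59)·sin 6.8° = 0.2763.
θ₂ = sin⁻¹(0.2763) = 16.04° (from vertical).
From the interface: 90° − 16.04° = 73.96°.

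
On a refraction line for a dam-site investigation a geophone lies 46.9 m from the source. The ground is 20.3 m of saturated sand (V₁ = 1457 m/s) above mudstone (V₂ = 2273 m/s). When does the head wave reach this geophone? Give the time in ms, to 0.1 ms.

42.0 ms

θ_c = arcsin(V₁/V₂) = arcsin(1457/2273) = 39.87°, cos θ_c = 0.7675.
Intercept time tᵢ = 2h cos θ_c / V₁ = 2·20.3·0.7675/1457 = 0.02139 s.
t = x/V₂ + tᵢ = 46.9/2273 + 0.02139 = 0.04202 s.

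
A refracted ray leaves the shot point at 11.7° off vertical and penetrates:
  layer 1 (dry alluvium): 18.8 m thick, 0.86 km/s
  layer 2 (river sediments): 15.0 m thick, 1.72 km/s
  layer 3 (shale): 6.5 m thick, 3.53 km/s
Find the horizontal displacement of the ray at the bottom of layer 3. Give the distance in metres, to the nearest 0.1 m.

20.3 m

p = sin θ₁/V₁ = sin 11.7°/0.86 = 2.3580e-01 s/km is conserved through the stack.
Layer 1: θ = 11.70°; offset = 18.8·tan 11.70° = 3.893 m.
Layer 2: sin θ = p·1.72 = 0.4056 → θ = 23.93°; offset = 15.0·tan 23.93° = 6.656 m.
Layer 3: sin θ = p·3.53 = 0.8324 → θ = 56.34°; offset = 6.5·tan 56.34° = 9.762 m.
Total horizontal offset = 20.311 m.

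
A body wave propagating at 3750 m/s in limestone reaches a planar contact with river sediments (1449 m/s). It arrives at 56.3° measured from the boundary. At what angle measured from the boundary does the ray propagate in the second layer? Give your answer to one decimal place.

Convert to the normal: θ₁ = 90° − 56.3° = 33.7°.
Snell's law: sin θ₂ = (V₂/V₁)·sin θ₁ = (1449/3750)·sin 33.7° = 0.2144.
θ₂ = sin⁻¹(0.2144) = 12.38° (from vertical).
From the interface: 90° − 12.38° = 77.62°.

77.6°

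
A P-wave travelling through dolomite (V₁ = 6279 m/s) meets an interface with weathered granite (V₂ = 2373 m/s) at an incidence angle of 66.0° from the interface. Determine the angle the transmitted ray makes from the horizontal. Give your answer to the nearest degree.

Convert to the normal: θ₁ = 90° − 66.0° = 24.0°.
sin θ₁/V₁ = sin θ₂/V₂ ⇒ sin θ₂ = 2373·sin 24.0°/6279 = 2373·0.4067/6279 = 0.1537.
θ₂ = arcsin 0.1537 = 8.84° from the normal.
From the interface: 90° − 8.84° = 81.16°.

81°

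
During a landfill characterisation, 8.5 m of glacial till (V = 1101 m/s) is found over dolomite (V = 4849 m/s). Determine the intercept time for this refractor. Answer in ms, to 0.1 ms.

15.0 ms

tᵢ = 2h·√(V₂²−V₁²)/(V₁V₂).
√(V₂²−V₁²) = √(4849²−1101²) = 4722.4 m/s.
tᵢ = 2·8.5·4722.4/(1101·4849) = 0.01504 s.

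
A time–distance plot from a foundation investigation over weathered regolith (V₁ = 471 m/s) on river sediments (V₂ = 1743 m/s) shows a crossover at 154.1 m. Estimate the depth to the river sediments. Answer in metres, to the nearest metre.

58 m

x_cross = 2h·√((V₂+V₁)/(V₂−V₁)) → h = x_cross / (2·√((V₂+V₁)/(V₂−V₁))).
√((V₂+V₁)/(V₂−V₁)) = √((1743+471)/(1743−471)) = 1.3193.
h = 154.1 / (2·1.3193) = 58.40 m.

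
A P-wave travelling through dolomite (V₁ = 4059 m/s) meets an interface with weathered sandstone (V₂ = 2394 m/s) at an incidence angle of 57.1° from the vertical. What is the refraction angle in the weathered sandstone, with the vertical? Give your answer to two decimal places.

29.68°

Snell's law: sin θ₂ = (V₂/V₁)·sin θ₁ = (2394/4059)·sin 57.1° = 0.4952.
θ₂ = arcsin 0.4952 = 29.68° from the normal.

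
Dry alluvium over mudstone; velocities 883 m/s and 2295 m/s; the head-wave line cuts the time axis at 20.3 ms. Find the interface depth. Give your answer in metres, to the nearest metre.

h = tᵢ·V₁·V₂ / (2·√(V₂²−V₁²)).
√(V₂²−V₁²) = √(2295² − 883²) = 2118.3 m/s.
h = 0.0203 s × 883 × 2295 / (2 × 2118.3) = 9.71 m.

10 m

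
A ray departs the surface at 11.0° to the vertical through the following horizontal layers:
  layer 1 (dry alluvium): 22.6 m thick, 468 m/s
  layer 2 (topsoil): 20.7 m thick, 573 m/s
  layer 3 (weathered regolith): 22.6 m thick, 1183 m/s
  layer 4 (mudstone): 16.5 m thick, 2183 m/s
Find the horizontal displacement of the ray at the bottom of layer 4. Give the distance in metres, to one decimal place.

54.0 m

Apply Snell's law at each interface; in layer i the horizontal offset is hᵢ·tan θᵢ.
Layer 1: θ = 11.00°; offset = 22.6·tan 11.00° = 4.393 m.
Layer 2: sin θ = 573·sin 11.0°/468 = 0.2336, θ = 13.51°; offset = 20.7·tan 13.51° = 4.974 m.
Layer 3: sin θ = 1183·sin 11.0°/468 = 0.4823, θ = 28.84°; offset = 22.6·tan 28.84° = 12.444 m.
Layer 4: sin θ = 2183·sin 11.0°/468 = 0.8900, θ = 62.88°; offset = 16.5·tan 62.88° = 32.213 m.
Summing the layer offsets gives 54.023 m.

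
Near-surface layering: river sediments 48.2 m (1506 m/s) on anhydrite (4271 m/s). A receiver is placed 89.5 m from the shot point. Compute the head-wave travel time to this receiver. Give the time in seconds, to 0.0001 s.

0.0809 s

θ_c = arcsin(V₁/V₂) = arcsin(1506/4271) = 20.65°, cos θ_c = 0.9358.
Intercept time tᵢ = 2h cos θ_c / V₁ = 2·48.2·0.9358/1506 = 0.05990 s.
t = x/V₂ + tᵢ = 89.5/4271 + 0.05990 = 0.08085 s.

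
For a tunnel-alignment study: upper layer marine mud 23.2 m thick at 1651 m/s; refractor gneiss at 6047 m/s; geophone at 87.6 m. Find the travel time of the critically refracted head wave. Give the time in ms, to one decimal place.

41.5 ms

θ_c = arcsin(V₁/V₂) = arcsin(1651/6047) = 15.84°, cos θ_c = 0.9620.
Intercept time tᵢ = 2h cos θ_c / V₁ = 2·23.2·0.9620/1651 = 0.02704 s.
t = x/V₂ + tᵢ = 87.6/6047 + 0.02704 = 0.04152 s.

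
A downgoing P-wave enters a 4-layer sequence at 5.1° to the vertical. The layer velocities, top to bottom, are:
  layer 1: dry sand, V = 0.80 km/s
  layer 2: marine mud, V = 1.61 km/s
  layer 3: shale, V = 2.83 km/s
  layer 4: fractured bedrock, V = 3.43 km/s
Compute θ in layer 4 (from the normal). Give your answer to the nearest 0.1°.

22.4°

Ray parameter p = sin 5.1° / 0.80 = 1.1112e-01 s/km.
sin θ_4 = p·V_4 = 1.1112e-01 × 3.43 = 0.3811.
θ_4 = arcsin 0.3811 = 22.40°.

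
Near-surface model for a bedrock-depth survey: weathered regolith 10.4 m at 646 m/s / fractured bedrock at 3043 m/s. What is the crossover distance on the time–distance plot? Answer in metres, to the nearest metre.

26 m

x_cross = 2h·√((V₂+V₁)/(V₂−V₁)).
(V₂+V₁)/(V₂−V₁) = (3043+646)/(3043−646) = 1.5390; √ = 1.2406.
x_cross = 2·10.4·1.2406 = 25.80 m.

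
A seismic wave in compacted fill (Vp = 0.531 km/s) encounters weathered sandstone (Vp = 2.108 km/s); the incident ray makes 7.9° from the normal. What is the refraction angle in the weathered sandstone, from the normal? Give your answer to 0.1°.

sin θ₁/V₁ = sin θ₂/V₂ ⇒ sin θ₂ = 2.108·sin 7.9°/0.531 = 2.108·0.1374/0.531 = 0.5456.
θ₂ = arcsin 0.5456 = 33.07° from the normal.

33.1°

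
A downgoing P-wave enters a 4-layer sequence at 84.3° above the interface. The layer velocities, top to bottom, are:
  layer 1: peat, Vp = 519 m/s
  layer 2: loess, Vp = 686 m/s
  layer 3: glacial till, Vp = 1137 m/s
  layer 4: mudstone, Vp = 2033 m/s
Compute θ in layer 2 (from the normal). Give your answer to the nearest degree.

From the normal: θ₁ = 90° − 84.3° = 5.7°.
Snell's law across each interface conserves sin θ / V, so sin θ_2 = V_2·sin θ₁/V₁.
sin θ_2 = 686 × sin 5.7° / 519 = 0.1313.
θ_2 = 7.54° from the vertical.

8°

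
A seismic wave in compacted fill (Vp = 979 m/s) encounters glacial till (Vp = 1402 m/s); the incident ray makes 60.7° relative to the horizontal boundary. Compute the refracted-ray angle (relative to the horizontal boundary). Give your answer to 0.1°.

Convert to the normal: θ₁ = 90° − 60.7° = 29.3°.
sin θ₁/V₁ = sin θ₂/V₂ ⇒ sin θ₂ = 1402·sin 29.3°/979 = 1402·0.4894/979 = 0.7008.
θ₂ = arcsin 0.7008 = 44.49° from the normal.
From the interface: 90° − 44.49° = 45.51°.

45.5°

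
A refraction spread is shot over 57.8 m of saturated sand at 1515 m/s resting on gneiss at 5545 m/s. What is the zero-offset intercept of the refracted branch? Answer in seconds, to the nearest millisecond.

tᵢ = 2h·√(V₂²−V₁²)/(V₁V₂).
√(V₂²−V₁²) = √(5545²−1515²) = 5334.0 m/s.
tᵢ = 2·57.8·5334.0/(1515·5545) = 0.07340 s.

0.073 s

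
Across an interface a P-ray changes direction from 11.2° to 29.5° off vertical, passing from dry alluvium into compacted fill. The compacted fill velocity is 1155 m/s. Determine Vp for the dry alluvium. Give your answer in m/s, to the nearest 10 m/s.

sin 11.2° = 0.1942; sin 29.5° = 0.4924.
V₁ = V₂·(sin θ₁/sin θ₂) = 1155·(0.1942/0.4924) = 455.58 m/s.

460 m/s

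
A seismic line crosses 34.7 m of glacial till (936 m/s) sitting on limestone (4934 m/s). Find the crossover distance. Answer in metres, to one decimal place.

84.1 m

x_cross = 2h·√((V₂+V₁)/(V₂−V₁)).
(V₂+V₁)/(V₂−V₁) = (4934+936)/(4934−936) = 1.4682; √ = 1.2117.
x_cross = 2·34.7·1.2117 = 84.09 m.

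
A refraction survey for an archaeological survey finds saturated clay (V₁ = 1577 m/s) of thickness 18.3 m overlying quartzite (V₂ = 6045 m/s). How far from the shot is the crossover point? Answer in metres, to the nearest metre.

θ_c = arcsin(1577/6045) = 15.12°, so cos θ_c = 0.9654 and tᵢ = 2h cos θ_c/V₁ = 0.0224 s.
At crossover x/V₁ = x/V₂ + tᵢ ⇒ x = tᵢ/(1/V₁ − 1/V₂) = 0.02240/(6.3412e-04 − 1.6543e-04) = 47.80 m.

48 m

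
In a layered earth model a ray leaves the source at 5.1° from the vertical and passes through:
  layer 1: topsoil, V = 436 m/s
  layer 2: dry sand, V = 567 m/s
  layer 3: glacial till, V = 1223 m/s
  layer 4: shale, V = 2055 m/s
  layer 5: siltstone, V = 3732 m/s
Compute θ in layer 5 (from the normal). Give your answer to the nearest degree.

50°

Snell's law across each interface conserves sin θ / V, so sin θ_5 = V_5·sin θ₁/V₁.
sin θ_5 = 3732 × sin 5.1° / 436 = 0.7609.
θ_5 = 49.54° from the vertical.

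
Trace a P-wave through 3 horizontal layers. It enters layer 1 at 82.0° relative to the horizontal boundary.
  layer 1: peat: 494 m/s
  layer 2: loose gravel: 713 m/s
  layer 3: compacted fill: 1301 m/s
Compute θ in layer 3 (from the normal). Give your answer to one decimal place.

From the normal: θ₁ = 90° − 82.0° = 8.0°.
Snell's law across each interface conserves sin θ / V, so sin θ_3 = V_3·sin θ₁/V₁.
sin θ_3 = 1301 × sin 8.0° / 494 = 0.3665.
θ_3 = arcsin 0.3665 = 21.50°.

21.5°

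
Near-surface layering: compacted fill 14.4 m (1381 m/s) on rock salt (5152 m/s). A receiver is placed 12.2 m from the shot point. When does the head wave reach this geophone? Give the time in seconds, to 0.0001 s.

t = x/V₂ + 2h·√(V₂²−V₁²)/(V₁V₂).
√(V₂²−V₁²) = √(5152²−1381²) = 4963.5 m/s; delay term = 2·14.4·4963.5/(1381·5152) = 0.02009 s.
t = 12.2/5152 + 0.02009 = 0.02246 s.

0.0225 s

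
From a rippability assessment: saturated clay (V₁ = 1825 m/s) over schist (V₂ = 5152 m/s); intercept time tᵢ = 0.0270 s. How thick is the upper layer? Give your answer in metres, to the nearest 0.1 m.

26.3 m

θ_c = arcsin(1825/5152) = 20.75°; cos θ_c = 0.9352.
tᵢ = 2h cos θ_c/V₁ ⇒ h = tᵢ·V₁/(2 cos θ_c) = 0.027·1825/(2·0.9352) = 26.35 m.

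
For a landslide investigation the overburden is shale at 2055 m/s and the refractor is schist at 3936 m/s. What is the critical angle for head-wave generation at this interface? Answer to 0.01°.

Critical incidence: sin θ_c = V₁/V₂ = 2055/3936 = 0.5221.
θ_c = arcsin 0.5221 = 31.47°.

31.47°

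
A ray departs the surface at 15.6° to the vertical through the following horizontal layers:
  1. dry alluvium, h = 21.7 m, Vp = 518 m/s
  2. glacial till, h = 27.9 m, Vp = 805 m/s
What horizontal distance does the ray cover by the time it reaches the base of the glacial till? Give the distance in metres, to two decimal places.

18.89 m

p = sin θ₁/V₁ = sin 15.6°/518 = 5.1915e-04 s/m is conserved through the stack.
Layer 1: θ = 15.60°; offset = 21.7·tan 15.60° = 6.0587 m.
Layer 2: sin θ = p·805 = 0.4179 → θ = 24.70°; offset = 27.9·tan 24.70° = 12.8344 m.
Σ offsets = 18.8931 m.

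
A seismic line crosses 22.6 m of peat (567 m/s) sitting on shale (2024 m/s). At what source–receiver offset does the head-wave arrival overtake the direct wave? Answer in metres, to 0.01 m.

60.28 m

θ_c = arcsin(567/2024) = 16.27°, so cos θ_c = 0.9600 and tᵢ = 2h cos θ_c/V₁ = 0.0765 s.
At crossover x/V₁ = x/V₂ + tᵢ ⇒ x = tᵢ/(1/V₁ − 1/V₂) = 0.07653/(1.7637e-03 − 4.9407e-04) = 60.28 m.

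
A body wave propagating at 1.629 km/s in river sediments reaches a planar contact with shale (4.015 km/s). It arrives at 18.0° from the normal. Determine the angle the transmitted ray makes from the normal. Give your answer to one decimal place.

sin θ₁/V₁ = sin θ₂/V₂ ⇒ sin θ₂ = 4.015·sin 18.0°/1.629 = 4.015·0.3090/1.629 = 0.7616.
θ₂ = sin⁻¹(0.7616) = 49.61° (from vertical).

49.6°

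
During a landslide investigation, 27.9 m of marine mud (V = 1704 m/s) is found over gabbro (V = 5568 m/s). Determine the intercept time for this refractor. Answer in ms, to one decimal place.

31.2 ms

tᵢ = 2h·√(V₂²−V₁²)/(V₁V₂).
√(V₂²−V₁²) = √(5568²−1704²) = 5300.8 m/s.
tᵢ = 2·27.9·5300.8/(1704·5568) = 0.03118 s.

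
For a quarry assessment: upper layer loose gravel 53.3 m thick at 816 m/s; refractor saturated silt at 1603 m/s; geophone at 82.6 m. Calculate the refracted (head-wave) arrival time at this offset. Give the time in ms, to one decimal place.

164.0 ms

θ_c = arcsin(V₁/V₂) = arcsin(816/1603) = 30.60°, cos θ_c = 0.8607.
Intercept time tᵢ = 2h cos θ_c / V₁ = 2·53.3·0.8607/816 = 0.11244 s.
t = x/V₂ + tᵢ = 82.6/1603 + 0.11244 = 0.16397 s.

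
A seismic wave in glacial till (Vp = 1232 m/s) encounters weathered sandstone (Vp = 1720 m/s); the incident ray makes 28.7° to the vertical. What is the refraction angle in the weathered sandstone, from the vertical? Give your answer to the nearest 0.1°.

42.1°

sin θ₁/V₁ = sin θ₂/V₂ ⇒ sin θ₂ = 1720·sin 28.7°/1232 = 1720·0.4802/1232 = 0.6704.
θ₂ = sin⁻¹(0.6704) = 42.10° (from vertical).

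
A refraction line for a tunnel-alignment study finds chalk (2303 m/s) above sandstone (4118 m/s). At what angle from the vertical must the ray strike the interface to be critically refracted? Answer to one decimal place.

Critical incidence: sin θ_c = V₁/V₂ = 2303/4118 = 0.5593.
θ_c = arcsin 0.5593 = 34.00°.

34.0°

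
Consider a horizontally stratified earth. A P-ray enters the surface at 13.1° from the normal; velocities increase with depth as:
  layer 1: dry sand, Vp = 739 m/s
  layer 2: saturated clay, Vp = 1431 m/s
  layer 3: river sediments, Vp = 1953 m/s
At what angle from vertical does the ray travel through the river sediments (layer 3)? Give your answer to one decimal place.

Snell's law across each interface conserves sin θ / V, so sin θ_3 = V_3·sin θ₁/V₁.
sin θ_3 = 1953 × sin 13.1° / 739 = 0.5990.
θ_3 = 36.80° from the vertical.

36.8°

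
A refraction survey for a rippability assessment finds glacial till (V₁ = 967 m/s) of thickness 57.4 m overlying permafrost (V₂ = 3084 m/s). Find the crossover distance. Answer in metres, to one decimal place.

158.8 m

x_cross = 2h·√((V₂+V₁)/(V₂−V₁)).
(V₂+V₁)/(V₂−V₁) = (3084+967)/(3084−967) = 1.9136; √ = 1.3833.
x_cross = 2·57.4·1.3833 = 158.80 m.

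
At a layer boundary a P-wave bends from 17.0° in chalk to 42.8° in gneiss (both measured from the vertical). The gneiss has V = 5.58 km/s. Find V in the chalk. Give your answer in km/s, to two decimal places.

2.40 km/s

Snell's law: sin 17.0°/V₁ = sin 42.8°/V₂.
V₁ = V₂·sin 17.0°/sin 42.8° = 5.58 × 0.4303 = 2.40 km/s.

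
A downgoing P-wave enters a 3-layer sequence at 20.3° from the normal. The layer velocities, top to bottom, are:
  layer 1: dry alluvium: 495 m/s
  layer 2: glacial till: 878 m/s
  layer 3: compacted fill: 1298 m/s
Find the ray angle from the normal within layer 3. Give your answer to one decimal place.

Snell's law across each interface conserves sin θ / V, so sin θ_3 = V_3·sin θ₁/V₁.
sin θ_3 = 1298 × sin 20.3° / 495 = 0.9097.
θ_3 = arcsin 0.9097 = 65.47°.

65.5°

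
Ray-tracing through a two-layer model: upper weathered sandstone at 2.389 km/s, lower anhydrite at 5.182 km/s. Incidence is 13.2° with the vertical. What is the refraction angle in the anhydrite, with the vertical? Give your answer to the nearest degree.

30°

sin θ₁/V₁ = sin θ₂/V₂ ⇒ sin θ₂ = 5.182·sin 13.2°/2.389 = 5.182·0.2284/2.389 = 0.4953.
θ₂ = arcsin 0.4953 = 29.69° from the normal.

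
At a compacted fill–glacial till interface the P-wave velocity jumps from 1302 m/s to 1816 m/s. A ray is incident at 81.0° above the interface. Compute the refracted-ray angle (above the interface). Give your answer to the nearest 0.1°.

Convert to the normal: θ₁ = 90° − 81.0° = 9.0°.
Snell's law: sin θ₂ = (V₂/V₁)·sin θ₁ = (1816/1302)·sin 9.0° = 0.2182.
θ₂ = arcsin 0.2182 = 12.60° from the normal.
From the interface: 90° − 12.60° = 77.40°.

77.4°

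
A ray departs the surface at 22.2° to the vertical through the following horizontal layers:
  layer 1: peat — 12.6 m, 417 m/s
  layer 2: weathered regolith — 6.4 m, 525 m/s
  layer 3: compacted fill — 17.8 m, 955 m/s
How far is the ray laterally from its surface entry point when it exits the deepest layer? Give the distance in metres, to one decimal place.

39.3 m

Apply Snell's law at each interface; in layer i the horizontal offset is hᵢ·tan θᵢ.
Layer 1: θ = 22.20°; offset = 12.6·tan 22.20° = 5.142 m.
Layer 2: sin θ = 525·sin 22.2°/417 = 0.4757, θ = 28.40°; offset = 6.4·tan 28.40° = 3.461 m.
Layer 3: sin θ = 955·sin 22.2°/417 = 0.8653, θ = 59.92°; offset = 17.8·tan 59.92° = 30.730 m.
Summing the layer offsets gives 39.333 m.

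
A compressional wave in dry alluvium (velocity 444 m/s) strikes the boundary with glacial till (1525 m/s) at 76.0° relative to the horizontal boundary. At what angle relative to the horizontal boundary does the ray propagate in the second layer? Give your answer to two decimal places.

33.81°

Convert to the normal: θ₁ = 90° − 76.0° = 14.0°.
sin θ₁/V₁ = sin θ₂/V₂ ⇒ sin θ₂ = 1525·sin 14.0°/444 = 1525·0.2419/444 = 0.8309.
θ₂ = arcsin 0.8309 = 56.19° from the normal.
From the interface: 90° − 56.19° = 33.81°.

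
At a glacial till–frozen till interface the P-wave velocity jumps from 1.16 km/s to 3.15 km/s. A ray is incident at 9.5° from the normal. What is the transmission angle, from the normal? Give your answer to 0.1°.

26.6°

Snell's law: sin θ₂ = (V₂/V₁)·sin θ₁ = (3.15/1.16)·sin 9.5° = 0.4482.
θ₂ = sin⁻¹(0.4482) = 26.63° (from vertical).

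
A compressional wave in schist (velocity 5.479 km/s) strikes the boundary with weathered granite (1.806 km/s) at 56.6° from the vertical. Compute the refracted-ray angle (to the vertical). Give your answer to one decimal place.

16.0°

sin θ₁/V₁ = sin θ₂/V₂ ⇒ sin θ₂ = 1.806·sin 56.6°/5.479 = 1.806·0.8348/5.479 = 0.2752.
θ₂ = sin⁻¹(0.2752) = 15.97° (from vertical).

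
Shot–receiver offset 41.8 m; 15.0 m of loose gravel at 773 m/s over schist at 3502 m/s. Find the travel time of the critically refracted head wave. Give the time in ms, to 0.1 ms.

49.8 ms

t = x/V₂ + 2h·√(V₂²−V₁²)/(V₁V₂).
√(V₂²−V₁²) = √(3502²−773²) = 3415.6 m/s; delay term = 2·15.0·3415.6/(773·3502) = 0.03785 s.
t = 41.8/3502 + 0.03785 = 0.04979 s.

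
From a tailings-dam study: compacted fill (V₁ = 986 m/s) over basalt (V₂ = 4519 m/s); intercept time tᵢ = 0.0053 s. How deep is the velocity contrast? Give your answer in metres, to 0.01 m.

2.68 m

h = tᵢ·V₁·V₂ / (2·√(V₂²−V₁²)).
√(V₂²−V₁²) = √(4519² − 986²) = 4410.1 m/s.
h = 0.0053 s × 986 × 4519 / (2 × 4410.1) = 2.68 m.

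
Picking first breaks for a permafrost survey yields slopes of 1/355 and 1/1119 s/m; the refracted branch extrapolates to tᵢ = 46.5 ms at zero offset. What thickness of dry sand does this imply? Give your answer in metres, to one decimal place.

θ_c = arcsin(355/1119) = 18.50°; cos θ_c = 0.9483.
tᵢ = 2h cos θ_c/V₁ ⇒ h = tᵢ·V₁/(2 cos θ_c) = 0.0465·355/(2·0.9483) = 8.70 m.

8.7 m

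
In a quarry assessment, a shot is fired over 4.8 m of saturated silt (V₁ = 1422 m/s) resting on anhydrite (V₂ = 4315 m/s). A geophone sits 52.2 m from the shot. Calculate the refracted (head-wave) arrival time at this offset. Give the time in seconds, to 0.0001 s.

t = x/V₂ + 2h·√(V₂²−V₁²)/(V₁V₂).
√(V₂²−V₁²) = √(4315²−1422²) = 4074.0 m/s; delay term = 2·4.8·4074.0/(1422·4315) = 0.00637 s.
t = 52.2/4315 + 0.00637 = 0.01847 s.

0.0185 s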